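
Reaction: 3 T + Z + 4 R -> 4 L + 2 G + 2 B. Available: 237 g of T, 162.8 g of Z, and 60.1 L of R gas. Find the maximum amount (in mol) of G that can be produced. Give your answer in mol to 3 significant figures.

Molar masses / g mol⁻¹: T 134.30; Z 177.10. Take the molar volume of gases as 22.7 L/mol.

n(T) = 237.0 / 134.30 = 1.765 mol
n(Z) = 162.8 / 177.10 = 0.9193 mol
n(R) = 60.10 / 22.7 = 2.648 mol
n/ν for T = 1.765/3 = 0.5883
n/ν for Z = 0.9193/1 = 0.9193
n/ν for R = 2.648/4 = 0.6620
Smallest n/ν is T → limiting reagent.
n(G) = (2/3) × 1.765 = 1.177 mol

1.18 mol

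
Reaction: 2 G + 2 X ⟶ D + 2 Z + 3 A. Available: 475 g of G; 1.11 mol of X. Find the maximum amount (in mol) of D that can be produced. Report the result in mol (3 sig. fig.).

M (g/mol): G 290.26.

0.555 mol

n(G) = 475.0 / 290.26 = 1.636 mol
n(X) = 1.110 mol
n/ν for G = 1.636/2 = 0.8180
n/ν for X = 1.110/2 = 0.5550
Smallest n/ν is X → limiting reagent.
n(D) = (1/2) × 1.110 = 0.5550 mol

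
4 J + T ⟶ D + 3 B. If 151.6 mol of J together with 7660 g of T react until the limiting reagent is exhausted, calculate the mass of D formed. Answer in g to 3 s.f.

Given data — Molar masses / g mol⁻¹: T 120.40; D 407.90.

15500 g

n(J) = 151.6 mol
n(T) = 7660 / 120.40 = 63.62 mol
n/ν for J = 151.6/4 = 37.90
n/ν for T = 63.62/1 = 63.62
Smallest n/ν is J → limiting reagent.
n(D) = (1/4) × 151.6 = 37.90 mol
mass = 37.90 × 407.90 = 15460 g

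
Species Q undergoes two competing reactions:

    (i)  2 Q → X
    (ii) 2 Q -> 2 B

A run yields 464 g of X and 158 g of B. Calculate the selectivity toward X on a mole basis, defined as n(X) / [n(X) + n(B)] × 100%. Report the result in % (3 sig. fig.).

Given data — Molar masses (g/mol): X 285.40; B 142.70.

n(X) = 464 / 285.40 = 1.626 mol
n(B) = 158 / 142.70 = 1.107 mol
selectivity = 1.626/(1.626+1.107) × 100 = 59.50 %

59.5 %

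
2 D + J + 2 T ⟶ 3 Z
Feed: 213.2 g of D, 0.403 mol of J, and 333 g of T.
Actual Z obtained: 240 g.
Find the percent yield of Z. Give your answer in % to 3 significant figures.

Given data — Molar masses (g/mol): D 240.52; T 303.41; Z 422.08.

n(D) = 213.2 / 240.52 = 0.8864 mol
n(J) = 0.4030 mol
n(T) = 333.0 / 303.41 = 1.098 mol
n/ν → D: 0.4432, J: 0.4030, T: 0.5490; J is limiting.
theoretical n(Z) = (3/1) × 0.4030 = 1.209 mol → 510.3 g
% yield = 240 / 510.3 × 100 = 47.03 %

47.0 %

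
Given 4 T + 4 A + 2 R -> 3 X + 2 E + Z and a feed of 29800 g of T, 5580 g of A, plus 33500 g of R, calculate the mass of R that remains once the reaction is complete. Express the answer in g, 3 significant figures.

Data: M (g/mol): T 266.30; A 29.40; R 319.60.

n(T) = 29800 / 266.30 = 111.9 mol
n(A) = 5580 / 29.40 = 189.8 mol
n(R) = 33500 / 319.60 = 104.8 mol
n/ν → T: 27.98, A: 47.45, R: 52.40; T is limiting.
R consumed = (2/4) × 111.9 = 55.95 mol
R remaining = 104.8 − 55.95 = 48.85 mol
mass = 48.85 × 319.60 = 15610 g

15600 g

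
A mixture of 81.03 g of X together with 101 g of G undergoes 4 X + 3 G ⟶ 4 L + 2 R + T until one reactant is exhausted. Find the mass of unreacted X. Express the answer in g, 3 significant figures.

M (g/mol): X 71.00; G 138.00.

11.7 g

n(X) = 81.03 / 71.00 = 1.141 mol
n(G) = 101.0 / 138.00 = 0.7319 mol
n/ν for X = 1.141/4 = 0.2853
n/ν for G = 0.7319/3 = 0.2440
Smallest n/ν is G → limiting reagent.
X consumed = (4/3) × 0.7319 = 0.9759 mol
X remaining = 1.141 − 0.9759 = 0.1651 mol
mass = 0.1651 × 71.00 = 11.72 g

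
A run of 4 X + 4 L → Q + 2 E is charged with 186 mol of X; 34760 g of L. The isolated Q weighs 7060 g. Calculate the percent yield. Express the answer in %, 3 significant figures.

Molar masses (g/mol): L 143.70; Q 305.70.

49.7 %

n(X) = 186.0 mol
n(L) = 34760 / 143.70 = 241.9 mol
n/ν → X: 46.50, L: 60.48; X is limiting.
theoretical n(Q) = (1/4) × 186.0 = 46.50 mol → 14220 g
% yield = 7060 / 14220 × 100 = 49.65 %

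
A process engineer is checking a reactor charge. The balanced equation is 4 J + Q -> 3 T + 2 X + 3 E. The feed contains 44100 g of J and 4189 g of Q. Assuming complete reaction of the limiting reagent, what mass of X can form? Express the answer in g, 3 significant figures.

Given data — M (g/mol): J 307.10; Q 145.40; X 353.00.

20300 g

n(J) = 44100 / 307.10 = 143.6 mol
n(Q) = 4189 / 145.40 = 28.81 mol
n/ν for J = 143.6/4 = 35.90
n/ν for Q = 28.81/1 = 28.81
Smallest n/ν is Q → limiting reagent.
n(X) = (2/1) × 28.81 = 57.62 mol
mass = 57.62 × 353.00 = 20340 g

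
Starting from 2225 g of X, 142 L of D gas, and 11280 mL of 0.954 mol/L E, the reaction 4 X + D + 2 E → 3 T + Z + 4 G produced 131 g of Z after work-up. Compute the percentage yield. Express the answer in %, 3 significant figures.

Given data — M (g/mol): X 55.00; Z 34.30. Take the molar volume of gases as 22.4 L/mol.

n(X) = 2225 / 55.00 = 40.45 mol
n(D) = 142.0 / 22.4 = 6.339 mol
n(E) = 0.954 × 11280/1000 = 10.76 mol
n/ν for X = 40.45/4 = 10.11
n/ν for D = 6.339/1 = 6.339
n/ν for E = 10.76/2 = 5.380
Smallest n/ν is E → limiting reagent.
theoretical n(Z) = (1/2) × 10.76 = 5.380 mol → 184.5 g
% yield = 131 / 184.5 × 100 = 71.00 %

71.0 %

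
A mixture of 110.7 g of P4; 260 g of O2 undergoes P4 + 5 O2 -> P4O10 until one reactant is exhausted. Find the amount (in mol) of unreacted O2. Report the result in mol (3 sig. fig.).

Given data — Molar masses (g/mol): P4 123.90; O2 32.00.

3.66 mol

n(P4) = 110.7 / 123.90 = 0.8935 mol
n(O2) = 260.0 / 32.00 = 8.125 mol
n/ν → P4: 0.8935, O2: 1.625; P4 is limiting.
O2 consumed = (5/1) × 0.8935 = 4.468 mol
O2 remaining = 8.125 − 4.468 = 3.657 mol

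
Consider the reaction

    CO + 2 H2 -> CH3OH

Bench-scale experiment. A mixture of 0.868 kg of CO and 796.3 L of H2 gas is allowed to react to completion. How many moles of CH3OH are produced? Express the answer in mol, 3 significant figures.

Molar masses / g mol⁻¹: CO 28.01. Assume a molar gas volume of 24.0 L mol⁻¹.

n(CO) = 0.8680×1000 / 28.01 = 30.99 mol
n(H2) = 796.3 / 24.0 = 33.18 mol
n/ν → CO: 30.99, H2: 16.59; H2 is limiting.
n(CH3OH) = (1/2) × 33.18 = 16.59 mol

16.6 mol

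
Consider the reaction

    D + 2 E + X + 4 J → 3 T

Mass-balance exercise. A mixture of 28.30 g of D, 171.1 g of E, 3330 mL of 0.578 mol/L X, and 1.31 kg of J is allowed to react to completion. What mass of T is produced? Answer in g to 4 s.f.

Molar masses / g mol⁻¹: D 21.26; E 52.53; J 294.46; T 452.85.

1511 g

n(D) = 28.30 / 21.26 = 1.331 mol
n(E) = 171.1 / 52.53 = 3.257 mol
n(X) = 0.578 × 3330/1000 = 1.925 mol
n(J) = 1.310×1000 / 294.46 = 4.449 mol
n/ν for D = 1.331/1 = 1.331
n/ν for E = 3.257/2 = 1.629
n/ν for X = 1.925/1 = 1.925
n/ν for J = 4.449/4 = 1.112
Smallest n/ν is J → limiting reagent.
n(T) = (3/4) × 4.449 = 3.337 mol
mass = 3.337 × 452.85 = 1511 g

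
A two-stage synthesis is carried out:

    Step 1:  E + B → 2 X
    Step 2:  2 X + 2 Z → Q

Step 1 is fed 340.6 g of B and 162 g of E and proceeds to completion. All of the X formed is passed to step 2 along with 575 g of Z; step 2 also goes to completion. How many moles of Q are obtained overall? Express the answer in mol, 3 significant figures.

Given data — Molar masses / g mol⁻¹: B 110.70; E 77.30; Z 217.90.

1.32 mol

Step 1:
n(B) = 340.6 / 110.70 = 3.077 mol
n(E) = 162.0 / 77.30 = 2.096 mol
n/ν for B = 3.077/1 = 3.077
n/ν for E = 2.096/1 = 2.096
Smallest n/ν is E → limiting reagent.
n(X) produced = (2/1) × 2.096 = 4.192 mol
Step 2:
n(X) available = 4.192 mol
n(Z) = 575.0 / 217.90 = 2.639 mol
n/ν for X = 4.192/2 = 2.096
n/ν for Z = 2.639/2 = 1.320
Smallest n/ν is Z → limiting reagent.
n(Q) = (1/2) × 2.639 = 1.320 mol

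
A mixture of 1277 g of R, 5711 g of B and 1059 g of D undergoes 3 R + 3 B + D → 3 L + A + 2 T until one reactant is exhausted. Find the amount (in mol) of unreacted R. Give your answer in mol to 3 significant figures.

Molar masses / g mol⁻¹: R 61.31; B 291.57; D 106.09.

1.24 mol

n(R) = 1277 / 61.31 = 20.83 mol
n(B) = 5711 / 291.57 = 19.59 mol
n(D) = 1059 / 106.09 = 9.982 mol
n/ν for R = 20.83/3 = 6.943
n/ν for B = 19.59/3 = 6.530
n/ν for D = 9.982/1 = 9.982
Smallest n/ν is B → limiting reagent.
R consumed = (3/3) × 19.59 = 19.59 mol
R remaining = 20.83 − 19.59 = 1.240 mol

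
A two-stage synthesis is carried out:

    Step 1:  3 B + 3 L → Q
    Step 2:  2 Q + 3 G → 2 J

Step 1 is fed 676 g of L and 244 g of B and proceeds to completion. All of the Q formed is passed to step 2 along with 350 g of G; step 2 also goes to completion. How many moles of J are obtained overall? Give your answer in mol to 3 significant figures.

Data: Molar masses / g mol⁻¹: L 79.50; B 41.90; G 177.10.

1.32 mol

Step 1:
n(L) = 676.0 / 79.50 = 8.503 mol
n(B) = 244.0 / 41.90 = 5.823 mol
n/ν → L: 2.834, B: 1.941; B is limiting.
n(Q) produced = (1/3) × 5.823 = 1.941 mol
Step 2:
n(Q) available = 1.941 mol
n(G) = 350.0 / 177.10 = 1.976 mol
n/ν → Q: 0.9705, G: 0.6587; G is limiting.
n(J) = (2/3) × 1.976 = 1.317 mol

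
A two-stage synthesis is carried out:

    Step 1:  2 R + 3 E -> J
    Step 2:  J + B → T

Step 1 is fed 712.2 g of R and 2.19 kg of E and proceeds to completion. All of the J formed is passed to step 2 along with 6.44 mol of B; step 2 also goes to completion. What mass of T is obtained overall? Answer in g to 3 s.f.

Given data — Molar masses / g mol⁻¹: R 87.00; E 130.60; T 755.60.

Step 1:
n(R) = 712.2 / 87.00 = 8.186 mol
n(E) = 2.190×1000 / 130.60 = 16.77 mol
n/ν for R = 8.186/2 = 4.093
n/ν for E = 16.77/3 = 5.590
Smallest n/ν is R → limiting reagent.
n(J) produced = (1/2) × 8.186 = 4.093 mol
Step 2:
n(J) available = 4.093 mol
n(B) = 6.440 mol
n/ν for J = 4.093/1 = 4.093
n/ν for B = 6.440/1 = 6.440
Smallest n/ν is J → limiting reagent.
n(T) = (1/1) × 4.093 = 4.093 mol
mass = 4.093 × 755.60 = 3093 g

3090 g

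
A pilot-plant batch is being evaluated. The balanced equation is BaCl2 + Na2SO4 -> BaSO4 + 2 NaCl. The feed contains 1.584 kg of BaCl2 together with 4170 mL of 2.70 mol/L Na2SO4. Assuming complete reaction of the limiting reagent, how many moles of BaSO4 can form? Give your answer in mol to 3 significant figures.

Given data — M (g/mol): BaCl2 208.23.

n(BaCl2) = 1.584×1000 / 208.23 = 7.607 mol
n(Na2SO4) = 2.70 × 4170/1000 = 11.26 mol
n/ν for BaCl2 = 7.607/1 = 7.607
n/ν for Na2SO4 = 11.26/1 = 11.26
Smallest n/ν is BaCl2 → limiting reagent.
n(BaSO4) = (1/1) × 7.607 = 7.607 mol

7.61 mol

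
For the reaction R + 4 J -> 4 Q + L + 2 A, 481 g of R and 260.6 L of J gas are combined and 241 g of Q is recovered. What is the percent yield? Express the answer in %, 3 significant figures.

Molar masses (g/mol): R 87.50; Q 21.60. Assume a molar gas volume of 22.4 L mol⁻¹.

95.9 %

n(R) = 481.0 / 87.50 = 5.497 mol
n(J) = 260.6 / 22.4 = 11.63 mol
n/ν → R: 5.497, J: 2.908; J is limiting.
theoretical n(Q) = (4/4) × 11.63 = 11.63 mol → 251.2 g
% yield = 241 / 251.2 × 100 = 95.94 %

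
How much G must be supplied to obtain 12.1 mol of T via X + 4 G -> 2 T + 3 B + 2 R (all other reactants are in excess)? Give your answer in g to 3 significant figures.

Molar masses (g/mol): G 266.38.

n(T) = 12.10 mol
n(G) = (4/2) × 12.10 = 24.20 mol
mass = 24.20 × 266.38 = 6446 g

6450 g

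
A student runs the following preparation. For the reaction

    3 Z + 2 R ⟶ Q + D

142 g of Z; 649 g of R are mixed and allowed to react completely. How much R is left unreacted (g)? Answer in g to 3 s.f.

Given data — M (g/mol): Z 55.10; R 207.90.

n(Z) = 142.0 / 55.10 = 2.577 mol
n(R) = 649.0 / 207.90 = 3.122 mol
n/ν for Z = 2.577/3 = 0.8590
n/ν for R = 3.122/2 = 1.561
Smallest n/ν is Z → limiting reagent.
R consumed = (2/3) × 2.577 = 1.718 mol
R remaining = 3.122 − 1.718 = 1.404 mol
mass = 1.404 × 207.90 = 291.9 g

292 g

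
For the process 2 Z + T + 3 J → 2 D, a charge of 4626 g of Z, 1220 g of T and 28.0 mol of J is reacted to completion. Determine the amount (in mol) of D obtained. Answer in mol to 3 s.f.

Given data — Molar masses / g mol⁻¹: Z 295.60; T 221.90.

n(Z) = 4626 / 295.60 = 15.65 mol
n(T) = 1220 / 221.90 = 5.498 mol
n(J) = 28.00 mol
n/ν → Z: 7.825, T: 5.498, J: 9.333; T is limiting.
n(D) = (2/1) × 5.498 = 11.00 mol

11.0 mol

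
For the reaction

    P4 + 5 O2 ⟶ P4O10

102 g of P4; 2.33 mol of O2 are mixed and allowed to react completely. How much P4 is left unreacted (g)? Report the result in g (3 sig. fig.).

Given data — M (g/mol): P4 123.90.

44.3 g

n(P4) = 102.0 / 123.90 = 0.8232 mol
n(O2) = 2.330 mol
n/ν → P4: 0.8232, O2: 0.4660; O2 is limiting.
P4 consumed = (1/5) × 2.330 = 0.4660 mol
P4 remaining = 0.8232 − 0.4660 = 0.3572 mol
mass = 0.3572 × 123.90 = 44.26 g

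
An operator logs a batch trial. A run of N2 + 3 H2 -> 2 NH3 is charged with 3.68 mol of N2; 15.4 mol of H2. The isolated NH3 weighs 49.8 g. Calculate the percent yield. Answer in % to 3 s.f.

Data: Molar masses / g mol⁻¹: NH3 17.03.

n(N2) = 3.680 mol
n(H2) = 15.40 mol
n/ν for N2 = 3.680/1 = 3.680
n/ν for H2 = 15.40/3 = 5.133
Smallest n/ν is N2 → limiting reagent.
theoretical n(NH3) = (2/1) × 3.680 = 7.360 mol → 125.3 g
% yield = 49.8 / 125.3 × 100 = 39.74 %

39.7 %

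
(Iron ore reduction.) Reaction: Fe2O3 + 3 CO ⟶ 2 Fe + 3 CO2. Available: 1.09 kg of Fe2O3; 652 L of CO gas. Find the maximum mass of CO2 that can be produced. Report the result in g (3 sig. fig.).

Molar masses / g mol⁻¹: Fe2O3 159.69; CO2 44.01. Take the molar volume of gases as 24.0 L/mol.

n(Fe2O3) = 1.090×1000 / 159.69 = 6.826 mol
n(CO) = 652.0 / 24.0 = 27.17 mol
n/ν → Fe2O3: 6.826, CO: 9.057; Fe2O3 is limiting.
n(CO2) = (3/1) × 6.826 = 20.48 mol
mass = 20.48 × 44.01 = 901.3 g

901 g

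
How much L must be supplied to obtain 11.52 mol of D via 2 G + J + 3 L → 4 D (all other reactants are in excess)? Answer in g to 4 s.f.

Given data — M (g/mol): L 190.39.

n(D) = 11.52 mol
n(L) = (3/4) × 11.52 = 8.640 mol
mass = 8.640 × 190.39 = 1645 g

1645 g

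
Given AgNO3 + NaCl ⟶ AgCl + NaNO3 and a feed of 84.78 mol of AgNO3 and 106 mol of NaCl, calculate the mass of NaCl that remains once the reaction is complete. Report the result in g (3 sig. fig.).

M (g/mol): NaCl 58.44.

1240 g

n(AgNO3) = 84.78 mol
n(NaCl) = 106.0 mol
n/ν for AgNO3 = 84.78/1 = 84.78
n/ν for NaCl = 106.0/1 = 106.0
Smallest n/ν is AgNO3 → limiting reagent.
NaCl consumed = (1/1) × 84.78 = 84.78 mol
NaCl remaining = 106.0 − 84.78 = 21.22 mol
mass = 21.22 × 58.44 = 1240 g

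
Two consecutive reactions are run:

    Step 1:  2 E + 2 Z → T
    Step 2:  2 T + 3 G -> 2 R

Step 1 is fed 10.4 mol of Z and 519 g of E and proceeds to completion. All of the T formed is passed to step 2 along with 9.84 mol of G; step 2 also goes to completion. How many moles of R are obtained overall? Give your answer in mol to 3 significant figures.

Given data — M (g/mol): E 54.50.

4.76 mol

Step 1:
n(Z) = 10.40 mol
n(E) = 519.0 / 54.50 = 9.523 mol
n/ν → Z: 5.200, E: 4.762; E is limiting.
n(T) produced = (1/2) × 9.523 = 4.762 mol
Step 2:
n(T) available = 4.762 mol
n(G) = 9.840 mol
n/ν → T: 2.381, G: 3.280; T is limiting.
n(R) = (2/2) × 4.762 = 4.762 mol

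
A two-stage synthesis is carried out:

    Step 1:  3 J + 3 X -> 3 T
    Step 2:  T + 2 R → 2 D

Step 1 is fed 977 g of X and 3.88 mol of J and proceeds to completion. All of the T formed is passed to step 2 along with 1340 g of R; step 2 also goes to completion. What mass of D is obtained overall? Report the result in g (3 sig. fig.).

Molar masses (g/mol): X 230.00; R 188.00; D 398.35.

2840 g

Step 1:
n(X) = 977.0 / 230.00 = 4.248 mol
n(J) = 3.880 mol
n/ν → X: 1.416, J: 1.293; J is limiting.
n(T) produced = (3/3) × 3.880 = 3.880 mol
Step 2:
n(T) available = 3.880 mol
n(R) = 1340 / 188.00 = 7.128 mol
n/ν → T: 3.880, R: 3.564; R is limiting.
n(D) = (2/2) × 7.128 = 7.128 mol
mass = 7.128 × 398.35 = 2839 g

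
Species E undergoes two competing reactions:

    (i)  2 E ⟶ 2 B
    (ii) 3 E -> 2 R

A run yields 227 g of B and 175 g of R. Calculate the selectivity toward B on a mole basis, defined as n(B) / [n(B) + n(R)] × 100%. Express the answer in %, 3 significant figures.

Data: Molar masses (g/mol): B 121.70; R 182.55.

66.1 %

n(B) = 227 / 121.70 = 1.865 mol
n(R) = 175 / 182.55 = 0.9586 mol
selectivity = 1.865/(1.865+0.9586) × 100 = 66.05 %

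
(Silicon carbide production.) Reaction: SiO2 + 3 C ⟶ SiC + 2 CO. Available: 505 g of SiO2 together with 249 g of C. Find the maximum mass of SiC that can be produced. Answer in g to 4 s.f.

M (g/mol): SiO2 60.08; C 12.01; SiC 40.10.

277.1 g

n(SiO2) = 505.0 / 60.08 = 8.405 mol
n(C) = 249.0 / 12.01 = 20.73 mol
n/ν → SiO2: 8.405, C: 6.910; C is limiting.
n(SiC) = (1/3) × 20.73 = 6.910 mol
mass = 6.910 × 40.10 = 277.1 g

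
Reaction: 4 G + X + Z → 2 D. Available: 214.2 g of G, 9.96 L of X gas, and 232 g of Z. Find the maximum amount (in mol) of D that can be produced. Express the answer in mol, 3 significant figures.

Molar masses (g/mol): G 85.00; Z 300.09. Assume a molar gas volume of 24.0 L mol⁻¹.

0.830 mol

n(G) = 214.2 / 85.00 = 2.520 mol
n(X) = 9.960 / 24.0 = 0.4150 mol
n(Z) = 232.0 / 300.09 = 0.7731 mol
n/ν → G: 0.6300, X: 0.4150, Z: 0.7731; X is limiting.
n(D) = (2/1) × 0.4150 = 0.8300 mol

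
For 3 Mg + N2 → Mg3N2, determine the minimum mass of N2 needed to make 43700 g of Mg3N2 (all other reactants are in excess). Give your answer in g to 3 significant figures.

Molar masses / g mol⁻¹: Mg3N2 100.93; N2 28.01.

n(Mg3N2) = 43700 / 100.93 = 433.0 mol
n(N2) = (1/1) × 433.0 = 433.0 mol
mass = 433.0 × 28.01 = 12130 g

12100 g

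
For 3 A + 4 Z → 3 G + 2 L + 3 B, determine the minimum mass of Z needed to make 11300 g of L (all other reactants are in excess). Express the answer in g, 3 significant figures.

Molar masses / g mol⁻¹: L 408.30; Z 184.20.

10200 g

n(L) = 11300 / 408.30 = 27.68 mol
n(Z) = (4/2) × 27.68 = 55.36 mol
mass = 55.36 × 184.20 = 10200 g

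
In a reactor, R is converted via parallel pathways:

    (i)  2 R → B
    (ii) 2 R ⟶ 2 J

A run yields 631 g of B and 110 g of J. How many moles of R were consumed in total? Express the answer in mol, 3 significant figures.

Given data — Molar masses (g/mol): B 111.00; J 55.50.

n(B) = 631 / 111.00 = 5.685 mol
n(J) = 110 / 55.50 = 1.982 mol
n(R) via (i) = (2/1)×5.685 = 11.37 mol
n(R) via (ii) = (2/2)×1.982 = 1.982 mol
total n(R) = 11.37 + 1.982 = 13.35 mol

13.4 mol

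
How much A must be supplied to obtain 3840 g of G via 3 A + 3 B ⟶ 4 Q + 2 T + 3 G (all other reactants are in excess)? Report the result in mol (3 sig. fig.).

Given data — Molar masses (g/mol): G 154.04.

n(G) = 3840 / 154.04 = 24.93 mol
n(A) = (3/3) × 24.93 = 24.93 mol

24.9 mol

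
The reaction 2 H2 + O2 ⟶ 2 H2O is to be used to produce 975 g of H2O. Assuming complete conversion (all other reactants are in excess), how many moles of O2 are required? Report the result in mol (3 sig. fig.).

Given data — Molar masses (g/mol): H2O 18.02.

27.1 mol

n(H2O) = 975 / 18.02 = 54.11 mol
n(O2) = (1/2) × 54.11 = 27.06 mol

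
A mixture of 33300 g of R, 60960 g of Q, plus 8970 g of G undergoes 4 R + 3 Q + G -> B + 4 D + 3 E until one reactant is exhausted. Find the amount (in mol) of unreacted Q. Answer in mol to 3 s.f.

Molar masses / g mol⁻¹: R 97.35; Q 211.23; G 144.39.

102 mol

n(R) = 33300 / 97.35 = 342.1 mol
n(Q) = 60960 / 211.23 = 288.6 mol
n(G) = 8970 / 144.39 = 62.12 mol
n/ν for R = 342.1/4 = 85.53
n/ν for Q = 288.6/3 = 96.20
n/ν for G = 62.12/1 = 62.12
Smallest n/ν is G → limiting reagent.
Q consumed = (3/1) × 62.12 = 186.4 mol
Q remaining = 288.6 − 186.4 = 102.2 mol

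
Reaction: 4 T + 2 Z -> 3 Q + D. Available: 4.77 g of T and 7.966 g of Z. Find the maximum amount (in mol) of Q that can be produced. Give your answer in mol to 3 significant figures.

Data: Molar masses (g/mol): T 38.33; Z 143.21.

0.0834 mol

n(T) = 4.770 / 38.33 = 0.1244 mol
n(Z) = 7.966 / 143.21 = 0.05562 mol
n/ν for T = 0.1244/4 = 0.03110
n/ν for Z = 0.05562/2 = 0.02781
Smallest n/ν is Z → limiting reagent.
n(Q) = (3/2) × 0.05562 = 0.08343 mol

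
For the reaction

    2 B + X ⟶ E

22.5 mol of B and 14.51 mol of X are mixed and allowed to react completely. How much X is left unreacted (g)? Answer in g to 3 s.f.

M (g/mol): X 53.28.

174 g

n(B) = 22.50 mol
n(X) = 14.51 mol
n/ν for B = 22.50/2 = 11.25
n/ν for X = 14.51/1 = 14.51
Smallest n/ν is B → limiting reagent.
X consumed = (1/2) × 22.50 = 11.25 mol
X remaining = 14.51 − 11.25 = 3.260 mol
mass = 3.260 × 53.28 = 173.7 g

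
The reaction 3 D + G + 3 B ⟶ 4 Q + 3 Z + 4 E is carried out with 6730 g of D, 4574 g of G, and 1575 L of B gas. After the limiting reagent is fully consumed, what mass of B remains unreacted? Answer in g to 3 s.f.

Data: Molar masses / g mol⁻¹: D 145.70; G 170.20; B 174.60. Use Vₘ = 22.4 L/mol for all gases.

n(D) = 6730 / 145.70 = 46.19 mol
n(G) = 4574 / 170.20 = 26.87 mol
n(B) = 1575 / 22.4 = 70.31 mol
n/ν → D: 15.40, G: 26.87, B: 23.44; D is limiting.
B consumed = (3/3) × 46.19 = 46.19 mol
B remaining = 70.31 − 46.19 = 24.12 mol
mass = 24.12 × 174.60 = 4211 g

4210 g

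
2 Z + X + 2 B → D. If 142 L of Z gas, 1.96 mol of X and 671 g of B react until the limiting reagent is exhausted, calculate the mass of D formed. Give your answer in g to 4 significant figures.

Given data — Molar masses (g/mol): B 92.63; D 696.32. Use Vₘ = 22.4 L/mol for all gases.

1365 g

n(Z) = 142.0 / 22.4 = 6.339 mol
n(X) = 1.960 mol
n(B) = 671.0 / 92.63 = 7.244 mol
n/ν for Z = 6.339/2 = 3.170
n/ν for X = 1.960/1 = 1.960
n/ν for B = 7.244/2 = 3.622
Smallest n/ν is X → limiting reagent.
n(D) = (1/1) × 1.960 = 1.960 mol
mass = 1.960 × 696.32 = 1365 g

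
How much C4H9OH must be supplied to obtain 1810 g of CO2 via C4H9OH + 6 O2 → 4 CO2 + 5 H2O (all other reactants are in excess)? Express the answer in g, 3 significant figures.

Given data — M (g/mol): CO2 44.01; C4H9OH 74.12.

n(CO2) = 1810 / 44.01 = 41.13 mol
n(C4H9OH) = (1/4) × 41.13 = 10.28 mol
mass = 10.28 × 74.12 = 762.0 g

762 g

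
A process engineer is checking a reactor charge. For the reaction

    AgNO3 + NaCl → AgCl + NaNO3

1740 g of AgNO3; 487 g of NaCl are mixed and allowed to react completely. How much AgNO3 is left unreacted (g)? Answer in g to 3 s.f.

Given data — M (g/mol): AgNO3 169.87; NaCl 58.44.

n(AgNO3) = 1740 / 169.87 = 10.24 mol
n(NaCl) = 487.0 / 58.44 = 8.333 mol
n/ν for AgNO3 = 10.24/1 = 10.24
n/ν for NaCl = 8.333/1 = 8.333
Smallest n/ν is NaCl → limiting reagent.
AgNO3 consumed = (1/1) × 8.333 = 8.333 mol
AgNO3 remaining = 10.24 − 8.333 = 1.907 mol
mass = 1.907 × 169.87 = 323.9 g

324 g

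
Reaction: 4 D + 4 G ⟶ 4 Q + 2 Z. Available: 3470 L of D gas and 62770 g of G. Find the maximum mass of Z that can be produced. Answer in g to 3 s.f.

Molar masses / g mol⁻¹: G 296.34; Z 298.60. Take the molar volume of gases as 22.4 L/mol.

23100 g

n(D) = 3470 / 22.4 = 154.9 mol
n(G) = 62770 / 296.34 = 211.8 mol
n/ν for D = 154.9/4 = 38.73
n/ν for G = 211.8/4 = 52.95
Smallest n/ν is D → limiting reagent.
n(Z) = (2/4) × 154.9 = 77.45 mol
mass = 77.45 × 298.60 = 23130 g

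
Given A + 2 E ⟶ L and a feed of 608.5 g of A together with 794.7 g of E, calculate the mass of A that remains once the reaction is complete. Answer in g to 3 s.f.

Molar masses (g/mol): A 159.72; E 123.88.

n(A) = 608.5 / 159.72 = 3.810 mol
n(E) = 794.7 / 123.88 = 6.415 mol
n/ν → A: 3.810, E: 3.208; E is limiting.
A consumed = (1/2) × 6.415 = 3.208 mol
A remaining = 3.810 − 3.208 = 0.6020 mol
mass = 0.6020 × 159.72 = 96.15 g

96.2 g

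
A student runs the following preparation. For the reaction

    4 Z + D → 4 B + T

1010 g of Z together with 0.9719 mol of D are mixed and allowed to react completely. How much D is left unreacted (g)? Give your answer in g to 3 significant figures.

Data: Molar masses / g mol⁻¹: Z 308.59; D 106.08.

n(Z) = 1010 / 308.59 = 3.273 mol
n(D) = 0.9719 mol
n/ν for Z = 3.273/4 = 0.8183
n/ν for D = 0.9719/1 = 0.9719
Smallest n/ν is Z → limiting reagent.
D consumed = (1/4) × 3.273 = 0.8183 mol
D remaining = 0.9719 − 0.8183 = 0.1536 mol
mass = 0.1536 × 106.08 = 16.29 g

16.3 g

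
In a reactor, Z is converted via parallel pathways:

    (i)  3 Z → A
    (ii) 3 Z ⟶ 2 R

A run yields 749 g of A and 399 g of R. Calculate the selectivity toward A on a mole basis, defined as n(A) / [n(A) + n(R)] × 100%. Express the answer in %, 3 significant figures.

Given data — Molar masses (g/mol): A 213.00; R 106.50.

48.4 %

n(A) = 749 / 213.00 = 3.516 mol
n(R) = 399 / 106.50 = 3.746 mol
selectivity = 3.516/(3.516+3.746) × 100 = 48.42 %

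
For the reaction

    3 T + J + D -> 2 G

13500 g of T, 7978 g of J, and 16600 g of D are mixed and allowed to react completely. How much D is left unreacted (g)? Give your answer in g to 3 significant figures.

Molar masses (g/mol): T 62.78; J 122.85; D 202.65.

n(T) = 13500 / 62.78 = 215.0 mol
n(J) = 7978 / 122.85 = 64.94 mol
n(D) = 16600 / 202.65 = 81.91 mol
n/ν for T = 215.0/3 = 71.67
n/ν for J = 64.94/1 = 64.94
n/ν for D = 81.91/1 = 81.91
Smallest n/ν is J → limiting reagent.
D consumed = (1/1) × 64.94 = 64.94 mol
D remaining = 81.91 − 64.94 = 16.97 mol
mass = 16.97 × 202.65 = 3439 g

3440 g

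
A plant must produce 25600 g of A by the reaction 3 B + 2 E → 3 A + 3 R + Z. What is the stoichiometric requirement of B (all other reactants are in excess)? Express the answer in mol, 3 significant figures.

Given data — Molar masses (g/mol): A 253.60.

n(A) = 25600 / 253.60 = 100.9 mol
n(B) = (3/3) × 100.9 = 100.9 mol

101 mol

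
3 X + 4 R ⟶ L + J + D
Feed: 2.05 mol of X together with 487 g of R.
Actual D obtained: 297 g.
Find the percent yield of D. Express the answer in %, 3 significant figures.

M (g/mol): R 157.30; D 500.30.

86.9 %

n(X) = 2.050 mol
n(R) = 487.0 / 157.30 = 3.096 mol
n/ν for X = 2.050/3 = 0.6833
n/ν for R = 3.096/4 = 0.7740
Smallest n/ν is X → limiting reagent.
theoretical n(D) = (1/3) × 2.050 = 0.6833 mol → 341.9 g
% yield = 297 / 341.9 × 100 = 86.87 %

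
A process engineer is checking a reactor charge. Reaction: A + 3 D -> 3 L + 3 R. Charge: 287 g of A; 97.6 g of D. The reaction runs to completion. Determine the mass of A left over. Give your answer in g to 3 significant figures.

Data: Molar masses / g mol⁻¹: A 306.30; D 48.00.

79.4 g

n(A) = 287.0 / 306.30 = 0.9370 mol
n(D) = 97.60 / 48.00 = 2.033 mol
n/ν → A: 0.9370, D: 0.6777; D is limiting.
A consumed = (1/3) × 2.033 = 0.6777 mol
A remaining = 0.9370 − 0.6777 = 0.2593 mol
mass = 0.2593 × 306.30 = 79.42 g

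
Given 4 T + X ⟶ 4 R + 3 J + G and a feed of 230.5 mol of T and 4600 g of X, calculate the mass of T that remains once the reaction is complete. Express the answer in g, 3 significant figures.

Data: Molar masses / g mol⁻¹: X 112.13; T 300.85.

20000 g

n(T) = 230.5 mol
n(X) = 4600 / 112.13 = 41.02 mol
n/ν → T: 57.63, X: 41.02; X is limiting.
T consumed = (4/1) × 41.02 = 164.1 mol
T remaining = 230.5 − 164.1 = 66.40 mol
mass = 66.40 × 300.85 = 19980 g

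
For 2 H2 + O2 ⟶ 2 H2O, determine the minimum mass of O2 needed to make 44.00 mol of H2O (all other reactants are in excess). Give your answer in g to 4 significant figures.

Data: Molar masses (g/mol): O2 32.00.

n(H2O) = 44.00 mol
n(O2) = (1/2) × 44.00 = 22.00 mol
mass = 22.00 × 32.00 = 704.0 g

704.0 g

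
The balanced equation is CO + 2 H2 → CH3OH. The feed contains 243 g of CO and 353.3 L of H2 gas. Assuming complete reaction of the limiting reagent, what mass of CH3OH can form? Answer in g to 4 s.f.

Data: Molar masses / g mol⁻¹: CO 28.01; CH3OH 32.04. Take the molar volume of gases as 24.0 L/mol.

n(CO) = 243.0 / 28.01 = 8.675 mol
n(H2) = 353.3 / 24.0 = 14.72 mol
n/ν for CO = 8.675/1 = 8.675
n/ν for H2 = 14.72/2 = 7.360
Smallest n/ν is H2 → limiting reagent.
n(CH3OH) = (1/2) × 14.72 = 7.360 mol
mass = 7.360 × 32.04 = 235.8 g

235.8 g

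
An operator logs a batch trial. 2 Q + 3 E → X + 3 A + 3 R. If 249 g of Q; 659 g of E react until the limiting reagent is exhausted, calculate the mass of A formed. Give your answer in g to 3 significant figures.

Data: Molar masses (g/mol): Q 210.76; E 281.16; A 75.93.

135 g

n(Q) = 249.0 / 210.76 = 1.181 mol
n(E) = 659.0 / 281.16 = 2.344 mol
n/ν for Q = 1.181/2 = 0.5905
n/ν for E = 2.344/3 = 0.7813
Smallest n/ν is Q → limiting reagent.
n(A) = (3/2) × 1.181 = 1.772 mol
mass = 1.772 × 75.93 = 134.5 g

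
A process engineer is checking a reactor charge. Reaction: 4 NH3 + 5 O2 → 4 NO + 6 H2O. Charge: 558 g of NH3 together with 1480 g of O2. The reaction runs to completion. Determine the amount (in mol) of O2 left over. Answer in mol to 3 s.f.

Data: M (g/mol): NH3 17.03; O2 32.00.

n(NH3) = 558.0 / 17.03 = 32.77 mol
n(O2) = 1480 / 32.00 = 46.25 mol
n/ν → NH3: 8.193, O2: 9.250; NH3 is limiting.
O2 consumed = (5/4) × 32.77 = 40.96 mol
O2 remaining = 46.25 − 40.96 = 5.290 mol

5.29 mol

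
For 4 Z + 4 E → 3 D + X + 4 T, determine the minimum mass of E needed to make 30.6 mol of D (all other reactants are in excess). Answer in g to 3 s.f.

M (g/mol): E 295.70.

n(D) = 30.60 mol
n(E) = (4/3) × 30.60 = 40.80 mol
mass = 40.80 × 295.70 = 12060 g

12100 g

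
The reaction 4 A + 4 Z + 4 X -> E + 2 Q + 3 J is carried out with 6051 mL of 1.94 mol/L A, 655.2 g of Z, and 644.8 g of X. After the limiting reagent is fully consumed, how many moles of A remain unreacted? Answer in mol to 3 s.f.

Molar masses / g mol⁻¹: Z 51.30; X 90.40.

4.61 mol

n(A) = 1.94 × 6051/1000 = 11.74 mol
n(Z) = 655.2 / 51.30 = 12.77 mol
n(X) = 644.8 / 90.40 = 7.133 mol
n/ν for A = 11.74/4 = 2.935
n/ν for Z = 12.77/4 = 3.193
n/ν for X = 7.133/4 = 1.783
Smallest n/ν is X → limiting reagent.
A consumed = (4/4) × 7.133 = 7.133 mol
A remaining = 11.74 − 7.133 = 4.607 mol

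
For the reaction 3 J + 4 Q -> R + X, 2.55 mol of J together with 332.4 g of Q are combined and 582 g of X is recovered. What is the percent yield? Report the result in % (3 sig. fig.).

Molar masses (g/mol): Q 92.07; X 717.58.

n(J) = 2.550 mol
n(Q) = 332.4 / 92.07 = 3.610 mol
n/ν for J = 2.550/3 = 0.8500
n/ν for Q = 3.610/4 = 0.9025
Smallest n/ν is J → limiting reagent.
theoretical n(X) = (1/3) × 2.550 = 0.8500 mol → 609.9 g
% yield = 582 / 609.9 × 100 = 95.43 %

95.4 %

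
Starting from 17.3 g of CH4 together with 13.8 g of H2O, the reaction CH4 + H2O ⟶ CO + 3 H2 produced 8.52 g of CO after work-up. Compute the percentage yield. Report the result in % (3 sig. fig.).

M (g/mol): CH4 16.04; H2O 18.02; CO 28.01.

39.7 %

n(CH4) = 17.30 / 16.04 = 1.079 mol
n(H2O) = 13.80 / 18.02 = 0.7658 mol
n/ν → CH4: 1.079, H2O: 0.7658; H2O is limiting.
theoretical n(CO) = (1/1) × 0.7658 = 0.7658 mol → 21.45 g
% yield = 8.52 / 21.45 × 100 = 39.72 %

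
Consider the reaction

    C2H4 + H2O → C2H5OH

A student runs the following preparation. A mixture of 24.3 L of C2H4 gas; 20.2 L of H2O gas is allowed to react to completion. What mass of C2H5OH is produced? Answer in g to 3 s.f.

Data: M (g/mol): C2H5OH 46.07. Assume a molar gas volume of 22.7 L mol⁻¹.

41.0 g

n(C2H4) = 24.30 / 22.7 = 1.070 mol
n(H2O) = 20.20 / 22.7 = 0.8899 mol
n/ν for C2H4 = 1.070/1 = 1.070
n/ν for H2O = 0.8899/1 = 0.8899
Smallest n/ν is H2O → limiting reagent.
n(C2H5OH) = (1/1) × 0.8899 = 0.8899 mol
mass = 0.8899 × 46.07 = 41.00 g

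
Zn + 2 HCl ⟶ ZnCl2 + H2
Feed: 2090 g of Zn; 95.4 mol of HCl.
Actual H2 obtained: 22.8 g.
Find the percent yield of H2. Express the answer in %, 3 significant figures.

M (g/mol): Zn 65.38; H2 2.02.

n(Zn) = 2090 / 65.38 = 31.97 mol
n(HCl) = 95.40 mol
n/ν for Zn = 31.97/1 = 31.97
n/ν for HCl = 95.40/2 = 47.70
Smallest n/ν is Zn → limiting reagent.
theoretical n(H2) = (1/1) × 31.97 = 31.97 mol → 64.58 g
% yield = 22.8 / 64.58 × 100 = 35.31 %

35.3 %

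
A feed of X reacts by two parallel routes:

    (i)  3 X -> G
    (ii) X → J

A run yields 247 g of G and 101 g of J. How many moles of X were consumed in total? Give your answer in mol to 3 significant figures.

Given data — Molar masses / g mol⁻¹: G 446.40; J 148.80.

n(G) = 247 / 446.40 = 0.5533 mol
n(J) = 101 / 148.80 = 0.6788 mol
n(X) via (i) = (3/1)×0.5533 = 1.660 mol
n(X) via (ii) = (1/1)×0.6788 = 0.6788 mol
total n(X) = 1.660 + 0.6788 = 2.339 mol

2.34 mol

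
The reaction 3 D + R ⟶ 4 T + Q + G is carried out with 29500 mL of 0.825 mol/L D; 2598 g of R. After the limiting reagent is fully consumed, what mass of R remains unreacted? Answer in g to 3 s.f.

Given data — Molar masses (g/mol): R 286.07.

277 g

n(D) = 0.825 × 29500/1000 = 24.34 mol
n(R) = 2598 / 286.07 = 9.082 mol
n/ν for D = 24.34/3 = 8.113
n/ν for R = 9.082/1 = 9.082
Smallest n/ν is D → limiting reagent.
R consumed = (1/3) × 24.34 = 8.113 mol
R remaining = 9.082 − 8.113 = 0.9690 mol
mass = 0.9690 × 286.07 = 277.2 g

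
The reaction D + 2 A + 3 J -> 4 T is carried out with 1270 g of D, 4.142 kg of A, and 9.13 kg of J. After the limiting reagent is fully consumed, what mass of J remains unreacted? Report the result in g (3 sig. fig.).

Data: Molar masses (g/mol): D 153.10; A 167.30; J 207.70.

3960 g

n(D) = 1270 / 153.10 = 8.295 mol
n(A) = 4.142×1000 / 167.30 = 24.76 mol
n(J) = 9.130×1000 / 207.70 = 43.96 mol
n/ν → D: 8.295, A: 12.38, J: 14.65; D is limiting.
J consumed = (3/1) × 8.295 = 24.89 mol
J remaining = 43.96 − 24.89 = 19.07 mol
mass = 19.07 × 207.70 = 3961 g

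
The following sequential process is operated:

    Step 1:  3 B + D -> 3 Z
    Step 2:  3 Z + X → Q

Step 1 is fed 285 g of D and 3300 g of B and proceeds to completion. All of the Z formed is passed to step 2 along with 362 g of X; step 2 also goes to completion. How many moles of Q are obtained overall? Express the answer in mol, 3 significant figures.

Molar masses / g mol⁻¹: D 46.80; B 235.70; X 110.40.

3.28 mol

Step 1:
n(D) = 285.0 / 46.80 = 6.090 mol
n(B) = 3300 / 235.70 = 14.00 mol
n/ν → D: 6.090, B: 4.667; B is limiting.
n(Z) produced = (3/3) × 14.00 = 14.00 mol
Step 2:
n(Z) available = 14.00 mol
n(X) = 362.0 / 110.40 = 3.279 mol
n/ν → Z: 4.667, X: 3.279; X is limiting.
n(Q) = (1/1) × 3.279 = 3.279 mol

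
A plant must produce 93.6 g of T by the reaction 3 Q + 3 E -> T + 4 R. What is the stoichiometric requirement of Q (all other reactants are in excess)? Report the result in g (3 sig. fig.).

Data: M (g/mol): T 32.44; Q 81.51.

706 g

n(T) = 93.6 / 32.44 = 2.885 mol
n(Q) = (3/1) × 2.885 = 8.655 mol
mass = 8.655 × 81.51 = 705.5 g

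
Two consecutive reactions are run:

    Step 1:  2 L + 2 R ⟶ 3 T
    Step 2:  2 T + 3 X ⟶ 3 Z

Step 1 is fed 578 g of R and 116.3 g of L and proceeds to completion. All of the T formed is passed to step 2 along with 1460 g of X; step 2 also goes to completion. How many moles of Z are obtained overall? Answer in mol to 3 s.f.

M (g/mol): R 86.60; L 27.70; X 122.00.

Step 1:
n(R) = 578.0 / 86.60 = 6.674 mol
n(L) = 116.3 / 27.70 = 4.199 mol
n/ν for R = 6.674/2 = 3.337
n/ν for L = 4.199/2 = 2.100
Smallest n/ν is L → limiting reagent.
n(T) produced = (3/2) × 4.199 = 6.299 mol
Step 2:
n(T) available = 6.299 mol
n(X) = 1460 / 122.00 = 11.97 mol
n/ν for T = 6.299/2 = 3.150
n/ν for X = 11.97/3 = 3.990
Smallest n/ν is T → limiting reagent.
n(Z) = (3/2) × 6.299 = 9.449 mol

9.45 mol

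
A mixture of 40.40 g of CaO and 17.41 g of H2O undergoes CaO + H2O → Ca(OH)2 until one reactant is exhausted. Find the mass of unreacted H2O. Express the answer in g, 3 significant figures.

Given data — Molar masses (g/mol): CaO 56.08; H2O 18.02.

4.43 g

n(CaO) = 40.40 / 56.08 = 0.7204 mol
n(H2O) = 17.41 / 18.02 = 0.9661 mol
n/ν for CaO = 0.7204/1 = 0.7204
n/ν for H2O = 0.9661/1 = 0.9661
Smallest n/ν is CaO → limiting reagent.
H2O consumed = (1/1) × 0.7204 = 0.7204 mol
H2O remaining = 0.9661 − 0.7204 = 0.2457 mol
mass = 0.2457 × 18.02 = 4.428 g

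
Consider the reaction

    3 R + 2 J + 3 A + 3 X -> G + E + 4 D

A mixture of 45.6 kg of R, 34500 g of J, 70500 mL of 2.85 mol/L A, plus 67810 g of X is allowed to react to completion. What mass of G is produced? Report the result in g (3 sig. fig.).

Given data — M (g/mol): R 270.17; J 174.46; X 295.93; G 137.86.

7760 g

n(R) = 45.60×1000 / 270.17 = 168.8 mol
n(J) = 34500 / 174.46 = 197.8 mol
n(A) = 2.85 × 70500/1000 = 200.9 mol
n(X) = 67810 / 295.93 = 229.1 mol
n/ν for R = 168.8/3 = 56.27
n/ν for J = 197.8/2 = 98.90
n/ν for A = 200.9/3 = 66.97
n/ν for X = 229.1/3 = 76.37
Smallest n/ν is R → limiting reagent.
n(G) = (1/3) × 168.8 = 56.27 mol
mass = 56.27 × 137.86 = 7757 g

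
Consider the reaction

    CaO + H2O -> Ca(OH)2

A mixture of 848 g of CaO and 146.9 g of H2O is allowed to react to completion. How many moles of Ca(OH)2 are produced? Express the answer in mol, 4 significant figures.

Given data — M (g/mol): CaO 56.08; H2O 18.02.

8.152 mol

n(CaO) = 848.0 / 56.08 = 15.12 mol
n(H2O) = 146.9 / 18.02 = 8.152 mol
n/ν for CaO = 15.12/1 = 15.12
n/ν for H2O = 8.152/1 = 8.152
Smallest n/ν is H2O → limiting reagent.
n(Ca(OH)2) = (1/1) × 8.152 = 8.152 mol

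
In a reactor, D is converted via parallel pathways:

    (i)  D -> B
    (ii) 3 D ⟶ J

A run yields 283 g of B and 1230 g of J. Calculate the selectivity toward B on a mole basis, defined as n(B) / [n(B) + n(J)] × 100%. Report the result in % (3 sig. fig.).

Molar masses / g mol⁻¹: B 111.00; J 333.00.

n(B) = 283 / 111.00 = 2.550 mol
n(J) = 1230 / 333.00 = 3.694 mol
selectivity = 2.550/(2.550+3.694) × 100 = 40.84 %

40.8 %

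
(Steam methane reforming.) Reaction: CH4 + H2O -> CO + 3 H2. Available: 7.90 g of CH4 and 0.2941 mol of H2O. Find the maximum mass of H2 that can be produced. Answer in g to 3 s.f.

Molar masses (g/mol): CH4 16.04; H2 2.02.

1.78 g

n(CH4) = 7.900 / 16.04 = 0.4925 mol
n(H2O) = 0.2941 mol
n/ν → CH4: 0.4925, H2O: 0.2941; H2O is limiting.
n(H2) = (3/1) × 0.2941 = 0.8823 mol
mass = 0.8823 × 2.02 = 1.782 g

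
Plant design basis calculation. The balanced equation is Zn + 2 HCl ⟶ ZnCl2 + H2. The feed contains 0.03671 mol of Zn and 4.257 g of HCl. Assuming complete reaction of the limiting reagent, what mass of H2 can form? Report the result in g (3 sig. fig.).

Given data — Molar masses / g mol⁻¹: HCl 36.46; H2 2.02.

n(Zn) = 0.03671 mol
n(HCl) = 4.257 / 36.46 = 0.1168 mol
n/ν for Zn = 0.03671/1 = 0.03671
n/ν for HCl = 0.1168/2 = 0.05840
Smallest n/ν is Zn → limiting reagent.
n(H2) = (1/1) × 0.03671 = 0.03671 mol
mass = 0.03671 × 2.02 = 0.07415 g

0.0742 g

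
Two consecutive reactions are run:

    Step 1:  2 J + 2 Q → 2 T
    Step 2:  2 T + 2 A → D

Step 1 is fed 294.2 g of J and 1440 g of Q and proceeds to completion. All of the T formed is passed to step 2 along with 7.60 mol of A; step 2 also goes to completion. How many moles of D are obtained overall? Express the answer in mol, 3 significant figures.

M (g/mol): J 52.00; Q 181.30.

Step 1:
n(J) = 294.2 / 52.00 = 5.658 mol
n(Q) = 1440 / 181.30 = 7.943 mol
n/ν for J = 5.658/2 = 2.829
n/ν for Q = 7.943/2 = 3.972
Smallest n/ν is J → limiting reagent.
n(T) produced = (2/2) × 5.658 = 5.658 mol
Step 2:
n(T) available = 5.658 mol
n(A) = 7.600 mol
n/ν for T = 5.658/2 = 2.829
n/ν for A = 7.600/2 = 3.800
Smallest n/ν is T → limiting reagent.
n(D) = (1/2) × 5.658 = 2.829 mol

2.83 mol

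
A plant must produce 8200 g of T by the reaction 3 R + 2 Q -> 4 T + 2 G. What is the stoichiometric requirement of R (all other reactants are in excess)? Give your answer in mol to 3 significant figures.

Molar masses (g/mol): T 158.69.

n(T) = 8200 / 158.69 = 51.67 mol
n(R) = (3/4) × 51.67 = 38.75 mol

38.8 mol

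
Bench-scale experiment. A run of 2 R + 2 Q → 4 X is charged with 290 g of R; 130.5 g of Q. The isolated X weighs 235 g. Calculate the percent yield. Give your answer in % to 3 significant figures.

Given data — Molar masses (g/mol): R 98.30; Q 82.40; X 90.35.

n(R) = 290.0 / 98.30 = 2.950 mol
n(Q) = 130.5 / 82.40 = 1.584 mol
n/ν for R = 2.950/2 = 1.475
n/ν for Q = 1.584/2 = 0.7920
Smallest n/ν is Q → limiting reagent.
theoretical n(X) = (4/2) × 1.584 = 3.168 mol → 286.2 g
% yield = 235 / 286.2 × 100 = 82.11 %

82.1 %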